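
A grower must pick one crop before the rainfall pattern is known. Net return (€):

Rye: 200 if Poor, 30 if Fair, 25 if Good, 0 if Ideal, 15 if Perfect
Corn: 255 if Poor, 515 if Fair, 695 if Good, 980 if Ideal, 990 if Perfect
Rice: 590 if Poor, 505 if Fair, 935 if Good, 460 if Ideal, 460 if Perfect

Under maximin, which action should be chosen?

Row minima: Rye=0, Corn=255, Rice=460
Best worst-case = 460 → Rice.

Rice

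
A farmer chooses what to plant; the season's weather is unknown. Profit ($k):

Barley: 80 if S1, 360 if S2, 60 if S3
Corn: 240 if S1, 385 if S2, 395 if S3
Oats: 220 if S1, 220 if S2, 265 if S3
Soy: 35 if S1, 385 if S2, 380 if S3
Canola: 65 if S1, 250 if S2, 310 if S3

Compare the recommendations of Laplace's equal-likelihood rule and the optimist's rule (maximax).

Row averages: Barley=500/3, Corn=340, Oats=235, Soy=800/3, Canola=625/3
Highest average = 340 → Corn.
Row maxima: Barley=360, Corn=395, Oats=265, Soy=385, Canola=310
Best best-case = 395 → Corn.

laplace → Corn; maximax → Corn (agree)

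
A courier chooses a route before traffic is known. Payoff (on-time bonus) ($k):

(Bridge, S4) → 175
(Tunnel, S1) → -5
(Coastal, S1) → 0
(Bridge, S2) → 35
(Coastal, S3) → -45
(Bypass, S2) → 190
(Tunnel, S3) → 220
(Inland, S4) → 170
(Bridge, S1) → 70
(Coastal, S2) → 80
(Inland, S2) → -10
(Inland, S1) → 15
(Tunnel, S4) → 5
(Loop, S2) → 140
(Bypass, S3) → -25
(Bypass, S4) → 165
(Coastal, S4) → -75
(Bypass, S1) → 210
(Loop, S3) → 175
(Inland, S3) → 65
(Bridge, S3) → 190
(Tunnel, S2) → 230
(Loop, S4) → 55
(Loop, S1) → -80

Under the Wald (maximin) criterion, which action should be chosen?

Row minima: Bypass=-25, Inland=-10, Coastal=-75, Bridge=35, Loop=-80, Tunnel=-5
Best worst-case = 35 → Bridge.

Bridge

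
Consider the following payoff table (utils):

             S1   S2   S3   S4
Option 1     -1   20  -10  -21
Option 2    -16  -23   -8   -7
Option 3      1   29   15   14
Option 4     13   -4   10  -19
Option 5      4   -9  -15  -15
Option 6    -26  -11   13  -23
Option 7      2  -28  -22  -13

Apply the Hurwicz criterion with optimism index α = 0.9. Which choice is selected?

Option 3

Option 1: 0.9·20 + 0.1·(-21) = 15.9
Option 2: 0.9·(-7) + 0.1·(-23) = -8.6
Option 3: 0.9·29 + 0.1·1 = 26.2
Option 4: 0.9·13 + 0.1·(-19) = 9.8
Option 5: 0.9·4 + 0.1·(-15) = 2.1
Option 6: 0.9·13 + 0.1·(-26) = 9.1
Option 7: 0.9·2 + 0.1·(-28) = -1
Highest Hurwicz score = 26.2 → Option 3.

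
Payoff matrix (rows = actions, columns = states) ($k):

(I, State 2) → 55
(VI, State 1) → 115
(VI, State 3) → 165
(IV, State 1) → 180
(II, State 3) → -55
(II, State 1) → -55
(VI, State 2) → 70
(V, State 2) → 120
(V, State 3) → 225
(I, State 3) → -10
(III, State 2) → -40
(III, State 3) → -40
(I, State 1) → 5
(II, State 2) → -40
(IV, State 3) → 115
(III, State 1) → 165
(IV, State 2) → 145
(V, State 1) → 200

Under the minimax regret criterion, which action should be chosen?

V

Column bests: State 1=200, State 2=145, State 3=225.
I regrets: 195, 90, 235 → max 235
II regrets: 255, 185, 280 → max 280
III regrets: 35, 185, 265 → max 265
IV regrets: 20, 0, 110 → max 110
V regrets: 0, 25, 0 → max 25
VI regrets: 85, 75, 60 → max 85
Smallest max regret = 25 → V.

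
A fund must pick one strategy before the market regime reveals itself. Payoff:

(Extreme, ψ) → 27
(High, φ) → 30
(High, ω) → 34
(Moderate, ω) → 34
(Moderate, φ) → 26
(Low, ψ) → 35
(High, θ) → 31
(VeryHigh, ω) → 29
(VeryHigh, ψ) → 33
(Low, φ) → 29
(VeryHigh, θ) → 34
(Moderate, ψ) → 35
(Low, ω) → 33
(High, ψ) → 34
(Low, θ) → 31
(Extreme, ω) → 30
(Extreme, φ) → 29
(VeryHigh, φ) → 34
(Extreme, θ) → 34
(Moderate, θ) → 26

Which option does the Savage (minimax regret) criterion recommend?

High

Column bests: θ=34, φ=34, ψ=35, ω=34.
Low regrets: 3, 5, 0, 1 → max 5
Moderate regrets: 8, 8, 0, 0 → max 8
High regrets: 3, 4, 1, 0 → max 4
VeryHigh regrets: 0, 0, 2, 5 → max 5
Extreme regrets: 0, 5, 8, 4 → max 8
Smallest max regret = 4 → High.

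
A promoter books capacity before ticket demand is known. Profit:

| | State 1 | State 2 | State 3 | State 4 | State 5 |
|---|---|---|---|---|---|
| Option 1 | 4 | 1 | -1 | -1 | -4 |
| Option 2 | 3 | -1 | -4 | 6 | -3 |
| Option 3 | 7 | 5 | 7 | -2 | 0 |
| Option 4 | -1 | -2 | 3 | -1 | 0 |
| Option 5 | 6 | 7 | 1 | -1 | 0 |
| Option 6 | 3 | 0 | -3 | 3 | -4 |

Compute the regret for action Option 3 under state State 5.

0

Best payoff under State 5 is 0.
Regret = 0 − 0 = 0.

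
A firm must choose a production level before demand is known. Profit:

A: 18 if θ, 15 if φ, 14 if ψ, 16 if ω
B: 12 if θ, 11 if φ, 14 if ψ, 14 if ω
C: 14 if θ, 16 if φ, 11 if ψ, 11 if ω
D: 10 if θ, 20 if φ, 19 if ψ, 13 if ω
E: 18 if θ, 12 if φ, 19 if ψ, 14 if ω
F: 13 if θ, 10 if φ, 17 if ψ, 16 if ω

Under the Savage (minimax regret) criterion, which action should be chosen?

A

Column bests: θ=18, φ=20, ψ=19, ω=16.
A regrets: 0, 5, 5, 0 → max 5
B regrets: 6, 9, 5, 2 → max 9
C regrets: 4, 4, 8, 5 → max 8
D regrets: 8, 0, 0, 3 → max 8
E regrets: 0, 8, 0, 2 → max 8
F regrets: 5, 10, 2, 0 → max 10
Smallest max regret = 5 → A.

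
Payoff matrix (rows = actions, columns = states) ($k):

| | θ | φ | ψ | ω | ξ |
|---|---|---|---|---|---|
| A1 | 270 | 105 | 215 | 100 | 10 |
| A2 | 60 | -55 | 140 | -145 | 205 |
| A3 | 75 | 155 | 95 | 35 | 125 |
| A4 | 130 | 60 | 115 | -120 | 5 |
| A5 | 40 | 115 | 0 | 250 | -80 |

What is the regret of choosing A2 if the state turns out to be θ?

210

Best payoff under θ is 270.
Regret = 270 − 60 = 210.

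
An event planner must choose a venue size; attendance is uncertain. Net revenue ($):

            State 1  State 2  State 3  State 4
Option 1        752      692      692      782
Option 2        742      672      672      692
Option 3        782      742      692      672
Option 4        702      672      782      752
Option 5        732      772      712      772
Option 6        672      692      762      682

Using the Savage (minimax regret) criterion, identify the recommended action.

Column bests: State 1=782, State 2=772, State 3=782, State 4=782.
Option 1 regrets: 30, 80, 90, 0 → max 90
Option 2 regrets: 40, 100, 110, 90 → max 110
Option 3 regrets: 0, 30, 90, 110 → max 110
Option 4 regrets: 80, 100, 0, 30 → max 100
Option 5 regrets: 50, 0, 70, 10 → max 70
Option 6 regrets: 110, 80, 20, 100 → max 110
Smallest max regret = 70 → Option 5.

Option 5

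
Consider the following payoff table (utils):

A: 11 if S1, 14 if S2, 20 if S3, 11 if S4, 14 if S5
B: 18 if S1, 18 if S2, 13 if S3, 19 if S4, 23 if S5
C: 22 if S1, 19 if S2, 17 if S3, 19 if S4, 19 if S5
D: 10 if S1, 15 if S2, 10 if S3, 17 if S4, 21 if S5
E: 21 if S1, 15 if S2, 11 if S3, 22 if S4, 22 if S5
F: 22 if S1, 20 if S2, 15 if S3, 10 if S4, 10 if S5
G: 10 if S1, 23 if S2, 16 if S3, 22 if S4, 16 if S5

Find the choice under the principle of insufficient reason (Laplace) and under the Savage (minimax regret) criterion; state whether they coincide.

Row averages: A=14, B=18.2, C=19.2, D=14.6, E=18.2, F=15.4, G=17.4
Highest average = 19.2 → C.
Column bests: S1=22, S2=23, S3=20, S4=22, S5=23.
A regrets: 11, 9, 0, 11, 9 → max 11
B regrets: 4, 5, 7, 3, 0 → max 7
C regrets: 0, 4, 3, 3, 4 → max 4
D regrets: 12, 8, 10, 5, 2 → max 12
E regrets: 1, 8, 9, 0, 1 → max 9
F regrets: 0, 3, 5, 12, 13 → max 13
G regrets: 12, 0, 4, 0, 7 → max 12
Smallest max regret = 4 → C.

laplace → C; minimax regret → C (agree)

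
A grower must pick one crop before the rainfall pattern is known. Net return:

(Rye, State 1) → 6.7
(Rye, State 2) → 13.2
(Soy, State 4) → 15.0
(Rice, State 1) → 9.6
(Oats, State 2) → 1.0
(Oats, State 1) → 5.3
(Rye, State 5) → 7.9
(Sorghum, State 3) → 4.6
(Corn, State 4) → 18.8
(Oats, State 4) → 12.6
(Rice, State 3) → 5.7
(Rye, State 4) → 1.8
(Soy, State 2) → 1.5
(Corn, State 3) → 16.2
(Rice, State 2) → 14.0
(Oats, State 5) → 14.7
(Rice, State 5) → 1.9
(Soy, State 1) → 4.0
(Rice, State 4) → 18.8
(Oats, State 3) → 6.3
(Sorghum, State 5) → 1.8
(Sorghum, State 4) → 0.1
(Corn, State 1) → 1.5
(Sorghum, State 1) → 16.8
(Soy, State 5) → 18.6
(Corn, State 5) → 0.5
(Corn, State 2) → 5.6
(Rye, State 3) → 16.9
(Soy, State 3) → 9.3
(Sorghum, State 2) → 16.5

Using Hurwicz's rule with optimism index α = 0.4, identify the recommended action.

Rice

Oats: 0.4·14.7 + 0.6·1.0 = 6.48
Rice: 0.4·18.8 + 0.6·1.9 = 8.66
Corn: 0.4·18.8 + 0.6·0.5 = 7.82
Soy: 0.4·18.6 + 0.6·1.5 = 8.34
Sorghum: 0.4·16.8 + 0.6·0.1 = 6.78
Rye: 0.4·16.9 + 0.6·1.8 = 7.84
Highest Hurwicz score = 8.66 → Rice.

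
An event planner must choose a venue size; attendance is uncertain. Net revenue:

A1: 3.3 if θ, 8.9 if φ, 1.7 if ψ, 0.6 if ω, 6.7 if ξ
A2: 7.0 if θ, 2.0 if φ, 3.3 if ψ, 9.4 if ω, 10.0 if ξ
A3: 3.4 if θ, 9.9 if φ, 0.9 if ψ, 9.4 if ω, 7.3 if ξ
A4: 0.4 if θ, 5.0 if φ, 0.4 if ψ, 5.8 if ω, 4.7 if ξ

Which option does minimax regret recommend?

Column bests: θ=7.0, φ=9.9, ψ=3.3, ω=9.4, ξ=10.0.
A1 regrets: 3.7, 1.0, 1.6, 8.8, 3.3 → max 8.8
A2 regrets: 0.0, 7.9, 0.0, 0.0, 0.0 → max 7.9
A3 regrets: 3.6, 0.0, 2.4, 0.0, 2.7 → max 3.6
A4 regrets: 6.6, 4.9, 2.9, 3.6, 5.3 → max 6.6
Smallest max regret = 3.6 → A3.

A3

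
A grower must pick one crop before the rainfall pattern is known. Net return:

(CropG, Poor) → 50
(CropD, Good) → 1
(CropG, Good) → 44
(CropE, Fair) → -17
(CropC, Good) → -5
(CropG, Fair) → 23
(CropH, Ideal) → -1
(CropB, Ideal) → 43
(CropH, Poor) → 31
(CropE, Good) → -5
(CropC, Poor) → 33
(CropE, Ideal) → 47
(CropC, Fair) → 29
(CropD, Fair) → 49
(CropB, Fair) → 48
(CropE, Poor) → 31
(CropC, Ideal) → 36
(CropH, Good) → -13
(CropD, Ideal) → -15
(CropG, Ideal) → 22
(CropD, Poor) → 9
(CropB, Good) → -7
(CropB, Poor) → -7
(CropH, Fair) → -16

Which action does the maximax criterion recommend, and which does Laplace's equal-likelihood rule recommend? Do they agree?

Row maxima: CropG=50, CropE=47, CropC=36, CropB=48, CropH=31, CropD=49
Best best-case = 50 → CropG.
Row averages: CropG=34.75, CropE=14, CropC=23.25, CropB=19.25, CropH=0.25, CropD=11
Highest average = 34.75 → CropG.

maximax → CropG; laplace → CropG (agree)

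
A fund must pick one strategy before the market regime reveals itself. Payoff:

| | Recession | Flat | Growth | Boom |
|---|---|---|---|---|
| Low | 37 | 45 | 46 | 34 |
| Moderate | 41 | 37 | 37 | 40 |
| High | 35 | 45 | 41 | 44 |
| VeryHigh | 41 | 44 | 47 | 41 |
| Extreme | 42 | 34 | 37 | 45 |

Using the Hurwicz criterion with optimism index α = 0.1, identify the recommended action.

VeryHigh

Low: 0.1·46 + 0.9·34 = 35.2
Moderate: 0.1·41 + 0.9·37 = 37.4
High: 0.1·45 + 0.9·35 = 36
VeryHigh: 0.1·47 + 0.9·41 = 41.6
Extreme: 0.1·45 + 0.9·34 = 35.1
Highest Hurwicz score = 41.6 → VeryHigh.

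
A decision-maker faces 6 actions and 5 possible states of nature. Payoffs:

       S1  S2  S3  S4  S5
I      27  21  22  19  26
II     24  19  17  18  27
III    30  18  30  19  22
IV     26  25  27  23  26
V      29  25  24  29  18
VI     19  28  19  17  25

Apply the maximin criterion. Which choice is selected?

IV

Row minima: I=19, II=17, III=18, IV=23, V=18, VI=17
Best worst-case = 23 → IV.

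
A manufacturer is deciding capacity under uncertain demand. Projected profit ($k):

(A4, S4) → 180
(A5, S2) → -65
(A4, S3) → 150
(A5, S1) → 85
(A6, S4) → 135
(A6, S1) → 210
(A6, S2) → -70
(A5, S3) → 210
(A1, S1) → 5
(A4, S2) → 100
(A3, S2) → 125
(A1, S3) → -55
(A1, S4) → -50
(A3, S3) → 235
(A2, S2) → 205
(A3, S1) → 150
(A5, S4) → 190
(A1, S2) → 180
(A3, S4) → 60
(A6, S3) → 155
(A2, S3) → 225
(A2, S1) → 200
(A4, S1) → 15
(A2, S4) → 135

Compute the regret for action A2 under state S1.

10

Best payoff under S1 is 210.
Regret = 210 − 200 = 10.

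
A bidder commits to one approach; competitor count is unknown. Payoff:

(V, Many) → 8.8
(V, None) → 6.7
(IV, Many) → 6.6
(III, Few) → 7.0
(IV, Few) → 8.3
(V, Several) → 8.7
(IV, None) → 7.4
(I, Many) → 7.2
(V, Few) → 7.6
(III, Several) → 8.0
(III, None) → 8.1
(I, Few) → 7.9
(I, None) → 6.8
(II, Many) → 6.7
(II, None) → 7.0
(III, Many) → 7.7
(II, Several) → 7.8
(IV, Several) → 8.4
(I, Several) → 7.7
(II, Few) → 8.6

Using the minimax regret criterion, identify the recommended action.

V

Column bests: None=8.1, Few=8.6, Several=8.7, Many=8.8.
I regrets: 1.3, 0.7, 1.0, 1.6 → max 1.6
II regrets: 1.1, 0.0, 0.9, 2.1 → max 2.1
III regrets: 0.0, 1.6, 0.7, 1.1 → max 1.6
IV regrets: 0.7, 0.3, 0.3, 2.2 → max 2.2
V regrets: 1.4, 1.0, 0.0, 0.0 → max 1.4
Smallest max regret = 1.4 → V.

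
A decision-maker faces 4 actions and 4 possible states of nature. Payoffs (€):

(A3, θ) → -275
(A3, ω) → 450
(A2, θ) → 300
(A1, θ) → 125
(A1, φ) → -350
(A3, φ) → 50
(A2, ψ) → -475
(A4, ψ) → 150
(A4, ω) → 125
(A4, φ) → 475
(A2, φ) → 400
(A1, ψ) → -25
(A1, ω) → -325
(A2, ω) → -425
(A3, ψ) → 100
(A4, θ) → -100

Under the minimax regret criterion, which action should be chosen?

A4

Column bests: θ=300, φ=475, ψ=150, ω=450.
A1 regrets: 175, 825, 175, 775 → max 825
A2 regrets: 0, 75, 625, 875 → max 875
A3 regrets: 575, 425, 50, 0 → max 575
A4 regrets: 400, 0, 0, 325 → max 400
Smallest max regret = 400 → A4.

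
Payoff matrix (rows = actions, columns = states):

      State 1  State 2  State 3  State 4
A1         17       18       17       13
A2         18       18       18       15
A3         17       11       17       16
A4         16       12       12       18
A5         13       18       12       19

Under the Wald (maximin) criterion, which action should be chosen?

Row minima: A1=13, A2=15, A3=11, A4=12, A5=12
Best worst-case = 15 → A2.

A2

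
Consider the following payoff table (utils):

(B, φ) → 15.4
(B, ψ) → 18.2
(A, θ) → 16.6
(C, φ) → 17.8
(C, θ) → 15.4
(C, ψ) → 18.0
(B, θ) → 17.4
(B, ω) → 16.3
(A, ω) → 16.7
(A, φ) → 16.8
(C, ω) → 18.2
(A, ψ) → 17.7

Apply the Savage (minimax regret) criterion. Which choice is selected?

Column bests: θ=17.4, φ=17.8, ψ=18.2, ω=18.2.
A regrets: 0.8, 1.0, 0.5, 1.5 → max 1.5
B regrets: 0.0, 2.4, 0.0, 1.9 → max 2.4
C regrets: 2.0, 0.0, 0.2, 0.0 → max 2.0
Smallest max regret = 1.5 → A.

A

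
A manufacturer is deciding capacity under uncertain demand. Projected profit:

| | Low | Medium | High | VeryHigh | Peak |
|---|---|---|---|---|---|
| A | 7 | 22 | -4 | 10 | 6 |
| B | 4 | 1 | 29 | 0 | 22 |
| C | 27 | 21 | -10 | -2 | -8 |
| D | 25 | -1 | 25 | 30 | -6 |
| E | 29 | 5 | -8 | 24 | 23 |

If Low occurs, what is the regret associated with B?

Best payoff under Low is 29.
Regret = 29 − 4 = 25.

25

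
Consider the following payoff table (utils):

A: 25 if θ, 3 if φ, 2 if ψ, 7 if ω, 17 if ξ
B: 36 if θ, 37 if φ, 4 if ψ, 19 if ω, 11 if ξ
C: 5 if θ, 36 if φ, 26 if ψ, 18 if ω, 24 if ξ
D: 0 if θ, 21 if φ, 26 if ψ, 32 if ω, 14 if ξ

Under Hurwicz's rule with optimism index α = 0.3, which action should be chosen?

A: 0.3·25 + 0.7·2 = 8.9
B: 0.3·37 + 0.7·4 = 13.9
C: 0.3·36 + 0.7·5 = 14.3
D: 0.3·32 + 0.7·0 = 9.6
Highest Hurwicz score = 14.3 → C.

C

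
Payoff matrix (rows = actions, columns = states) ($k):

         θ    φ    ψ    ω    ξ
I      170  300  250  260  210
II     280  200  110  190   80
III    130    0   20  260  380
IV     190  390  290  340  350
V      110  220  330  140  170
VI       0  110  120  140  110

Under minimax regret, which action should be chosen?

IV

Column bests: θ=280, φ=390, ψ=330, ω=340, ξ=380.
I regrets: 110, 90, 80, 80, 170 → max 170
II regrets: 0, 190, 220, 150, 300 → max 300
III regrets: 150, 390, 310, 80, 0 → max 390
IV regrets: 90, 0, 40, 0, 30 → max 90
V regrets: 170, 170, 0, 200, 210 → max 210
VI regrets: 280, 280, 210, 200, 270 → max 280
Smallest max regret = 90 → IV.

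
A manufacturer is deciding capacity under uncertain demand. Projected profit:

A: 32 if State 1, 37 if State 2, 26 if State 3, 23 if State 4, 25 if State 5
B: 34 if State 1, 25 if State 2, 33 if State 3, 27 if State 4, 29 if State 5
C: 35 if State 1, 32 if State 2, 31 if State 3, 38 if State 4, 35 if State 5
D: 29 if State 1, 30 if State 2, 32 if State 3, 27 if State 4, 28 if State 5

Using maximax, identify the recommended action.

C

Row maxima: A=37, B=34, C=38, D=32
Best best-case = 38 → C.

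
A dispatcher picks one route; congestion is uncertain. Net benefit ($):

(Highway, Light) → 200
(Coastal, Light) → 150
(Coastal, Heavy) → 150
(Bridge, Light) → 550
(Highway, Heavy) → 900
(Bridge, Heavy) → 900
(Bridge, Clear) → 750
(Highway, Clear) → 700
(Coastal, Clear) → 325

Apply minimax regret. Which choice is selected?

Bridge

Column bests: Clear=750, Light=550, Heavy=900.
Coastal regrets: 425, 400, 750 → max 750
Highway regrets: 50, 350, 0 → max 350
Bridge regrets: 0, 0, 0 → max 0
Smallest max regret = 0 → Bridge.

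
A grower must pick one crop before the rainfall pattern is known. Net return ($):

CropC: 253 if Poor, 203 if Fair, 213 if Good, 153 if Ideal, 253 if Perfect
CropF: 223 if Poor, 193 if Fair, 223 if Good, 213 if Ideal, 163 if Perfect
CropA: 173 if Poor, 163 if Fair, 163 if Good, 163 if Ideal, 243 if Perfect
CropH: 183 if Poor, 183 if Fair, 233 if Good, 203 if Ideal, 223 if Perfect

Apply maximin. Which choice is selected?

Row minima: CropC=153, CropF=163, CropA=163, CropH=183
Best worst-case = 183 → CropH.

CropH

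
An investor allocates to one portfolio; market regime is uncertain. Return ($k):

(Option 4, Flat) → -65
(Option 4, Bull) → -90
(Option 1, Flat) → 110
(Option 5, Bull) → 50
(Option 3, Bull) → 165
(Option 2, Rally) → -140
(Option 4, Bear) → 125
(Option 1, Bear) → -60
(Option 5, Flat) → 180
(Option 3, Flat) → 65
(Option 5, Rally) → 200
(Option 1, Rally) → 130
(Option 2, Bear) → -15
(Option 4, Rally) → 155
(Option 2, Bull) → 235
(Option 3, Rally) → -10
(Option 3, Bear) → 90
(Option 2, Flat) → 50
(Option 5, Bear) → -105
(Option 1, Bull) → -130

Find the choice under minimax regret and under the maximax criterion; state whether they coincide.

Column bests: Bear=125, Flat=180, Bull=235, Rally=200.
Option 1 regrets: 185, 70, 365, 70 → max 365
Option 2 regrets: 140, 130, 0, 340 → max 340
Option 3 regrets: 35, 115, 70, 210 → max 210
Option 4 regrets: 0, 245, 325, 45 → max 325
Option 5 regrets: 230, 0, 185, 0 → max 230
Smallest max regret = 210 → Option 3.
Row maxima: Option 1=130, Option 2=235, Option 3=165, Option 4=155, Option 5=200
Best best-case = 235 → Option 2.

minimax regret → Option 3; maximax → Option 2 (disagree)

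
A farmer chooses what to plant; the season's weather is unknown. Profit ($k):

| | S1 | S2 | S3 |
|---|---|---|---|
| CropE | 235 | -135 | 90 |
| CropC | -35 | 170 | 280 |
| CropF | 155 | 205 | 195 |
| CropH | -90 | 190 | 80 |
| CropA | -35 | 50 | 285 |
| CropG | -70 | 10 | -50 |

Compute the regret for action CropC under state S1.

270

Best payoff under S1 is 235.
Regret = 235 − (-35) = 270.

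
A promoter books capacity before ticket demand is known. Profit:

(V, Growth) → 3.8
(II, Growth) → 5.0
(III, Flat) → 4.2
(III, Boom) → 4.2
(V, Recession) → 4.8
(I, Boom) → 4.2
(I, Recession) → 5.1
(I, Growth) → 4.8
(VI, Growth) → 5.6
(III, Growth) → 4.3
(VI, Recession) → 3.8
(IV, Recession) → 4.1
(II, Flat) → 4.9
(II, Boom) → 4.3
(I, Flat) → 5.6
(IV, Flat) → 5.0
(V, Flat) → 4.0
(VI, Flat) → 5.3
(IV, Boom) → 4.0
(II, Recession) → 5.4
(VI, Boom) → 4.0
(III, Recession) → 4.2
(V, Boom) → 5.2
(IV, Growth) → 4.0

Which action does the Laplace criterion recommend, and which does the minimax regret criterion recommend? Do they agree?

Row averages: I=4.925, II=4.9, III=4.225, IV=4.275, V=4.45, VI=4.675
Highest average = 4.925 → I.
Column bests: Recession=5.4, Flat=5.6, Growth=5.6, Boom=5.2.
I regrets: 0.3, 0.0, 0.8, 1.0 → max 1.0
II regrets: 0.0, 0.7, 0.6, 0.9 → max 0.9
III regrets: 1.2, 1.4, 1.3, 1.0 → max 1.4
IV regrets: 1.3, 0.6, 1.6, 1.2 → max 1.6
V regrets: 0.6, 1.6, 1.8, 0.0 → max 1.8
VI regrets: 1.6, 0.3, 0.0, 1.2 → max 1.6
Smallest max regret = 0.9 → II.

laplace → I; minimax regret → II (disagree)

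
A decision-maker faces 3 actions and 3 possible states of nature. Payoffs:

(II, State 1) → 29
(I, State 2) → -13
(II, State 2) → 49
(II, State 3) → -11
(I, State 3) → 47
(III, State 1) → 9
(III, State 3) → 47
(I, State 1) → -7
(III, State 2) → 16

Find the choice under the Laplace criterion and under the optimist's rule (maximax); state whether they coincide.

Row averages: I=9, II=67/3, III=24
Highest average = 24 → III.
Row maxima: I=47, II=49, III=47
Best best-case = 49 → II.

laplace → III; maximax → II (disagree)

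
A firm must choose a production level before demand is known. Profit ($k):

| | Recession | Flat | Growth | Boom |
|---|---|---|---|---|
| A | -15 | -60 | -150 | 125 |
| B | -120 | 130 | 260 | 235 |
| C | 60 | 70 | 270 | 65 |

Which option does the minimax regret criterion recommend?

C

Column bests: Recession=60, Flat=130, Growth=270, Boom=235.
A regrets: 75, 190, 420, 110 → max 420
B regrets: 180, 0, 10, 0 → max 180
C regrets: 0, 60, 0, 170 → max 170
Smallest max regret = 170 → C.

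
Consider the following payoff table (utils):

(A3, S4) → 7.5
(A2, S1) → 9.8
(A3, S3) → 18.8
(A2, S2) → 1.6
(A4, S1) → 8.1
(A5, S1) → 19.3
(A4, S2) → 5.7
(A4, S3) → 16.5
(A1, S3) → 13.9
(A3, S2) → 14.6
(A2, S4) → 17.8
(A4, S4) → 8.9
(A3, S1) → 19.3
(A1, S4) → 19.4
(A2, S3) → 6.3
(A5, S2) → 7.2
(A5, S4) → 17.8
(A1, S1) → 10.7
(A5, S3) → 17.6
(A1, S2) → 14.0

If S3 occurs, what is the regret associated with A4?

Best payoff under S3 is 18.8.
Regret = 18.8 − 16.5 = 2.3.

2.3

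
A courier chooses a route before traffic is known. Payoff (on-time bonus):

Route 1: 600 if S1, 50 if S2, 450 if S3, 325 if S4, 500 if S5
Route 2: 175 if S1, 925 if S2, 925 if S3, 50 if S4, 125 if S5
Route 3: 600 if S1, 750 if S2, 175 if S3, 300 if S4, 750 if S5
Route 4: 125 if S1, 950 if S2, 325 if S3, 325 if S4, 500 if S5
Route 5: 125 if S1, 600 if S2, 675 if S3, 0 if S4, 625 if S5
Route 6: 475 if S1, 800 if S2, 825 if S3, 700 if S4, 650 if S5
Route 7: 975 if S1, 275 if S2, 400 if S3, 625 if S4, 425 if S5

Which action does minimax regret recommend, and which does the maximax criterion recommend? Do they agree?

minimax regret → Route 6; maximax → Route 7 (disagree)

Column bests: S1=975, S2=950, S3=925, S4=700, S5=750.
Route 1 regrets: 375, 900, 475, 375, 250 → max 900
Route 2 regrets: 800, 25, 0, 650, 625 → max 800
Route 3 regrets: 375, 200, 750, 400, 0 → max 750
Route 4 regrets: 850, 0, 600, 375, 250 → max 850
Route 5 regrets: 850, 350, 250, 700, 125 → max 850
Route 6 regrets: 500, 150, 100, 0, 100 → max 500
Route 7 regrets: 0, 675, 525, 75, 325 → max 675
Smallest max regret = 500 → Route 6.
Row maxima: Route 1=600, Route 2=925, Route 3=750, Route 4=950, Route 5=675, Route 6=825, Route 7=975
Best best-case = 975 → Route 7.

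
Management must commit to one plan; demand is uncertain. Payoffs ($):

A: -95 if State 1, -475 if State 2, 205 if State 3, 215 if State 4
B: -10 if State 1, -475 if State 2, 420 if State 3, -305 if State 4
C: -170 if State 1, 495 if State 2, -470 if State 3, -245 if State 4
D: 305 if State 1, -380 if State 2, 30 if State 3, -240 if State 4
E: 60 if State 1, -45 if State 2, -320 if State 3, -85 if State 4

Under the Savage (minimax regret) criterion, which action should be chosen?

E

Column bests: State 1=305, State 2=495, State 3=420, State 4=215.
A regrets: 400, 970, 215, 0 → max 970
B regrets: 315, 970, 0, 520 → max 970
C regrets: 475, 0, 890, 460 → max 890
D regrets: 0, 875, 390, 455 → max 875
E regrets: 245, 540, 740, 300 → max 740
Smallest max regret = 740 → E.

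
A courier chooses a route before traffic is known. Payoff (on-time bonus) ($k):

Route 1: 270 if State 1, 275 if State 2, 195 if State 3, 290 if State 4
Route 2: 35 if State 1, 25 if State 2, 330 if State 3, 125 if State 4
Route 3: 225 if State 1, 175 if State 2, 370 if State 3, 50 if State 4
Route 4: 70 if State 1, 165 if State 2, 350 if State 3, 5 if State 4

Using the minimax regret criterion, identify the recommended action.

Route 1

Column bests: State 1=270, State 2=275, State 3=370, State 4=290.
Route 1 regrets: 0, 0, 175, 0 → max 175
Route 2 regrets: 235, 250, 40, 165 → max 250
Route 3 regrets: 45, 100, 0, 240 → max 240
Route 4 regrets: 200, 110, 20, 285 → max 285
Smallest max regret = 175 → Route 1.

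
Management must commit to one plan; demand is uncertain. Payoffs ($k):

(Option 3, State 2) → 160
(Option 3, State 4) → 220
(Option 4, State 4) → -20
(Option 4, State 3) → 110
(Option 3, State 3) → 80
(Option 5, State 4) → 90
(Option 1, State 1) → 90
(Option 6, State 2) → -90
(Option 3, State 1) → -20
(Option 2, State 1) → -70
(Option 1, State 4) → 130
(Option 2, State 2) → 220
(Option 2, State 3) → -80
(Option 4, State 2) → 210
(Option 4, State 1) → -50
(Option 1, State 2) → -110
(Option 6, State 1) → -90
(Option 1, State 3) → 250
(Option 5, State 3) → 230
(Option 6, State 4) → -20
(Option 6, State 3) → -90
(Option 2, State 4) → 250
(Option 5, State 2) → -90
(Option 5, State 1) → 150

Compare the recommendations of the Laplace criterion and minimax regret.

laplace → Option 3; minimax regret → Option 3 (agree)

Row averages: Option 1=90, Option 2=80, Option 3=110, Option 4=62.5, Option 5=95, Option 6=-72.5
Highest average = 110 → Option 3.
Column bests: State 1=150, State 2=220, State 3=250, State 4=250.
Option 1 regrets: 60, 330, 0, 120 → max 330
Option 2 regrets: 220, 0, 330, 0 → max 330
Option 3 regrets: 170, 60, 170, 30 → max 170
Option 4 regrets: 200, 10, 140, 270 → max 270
Option 5 regrets: 0, 310, 20, 160 → max 310
Option 6 regrets: 240, 310, 340, 270 → max 340
Smallest max regret = 170 → Option 3.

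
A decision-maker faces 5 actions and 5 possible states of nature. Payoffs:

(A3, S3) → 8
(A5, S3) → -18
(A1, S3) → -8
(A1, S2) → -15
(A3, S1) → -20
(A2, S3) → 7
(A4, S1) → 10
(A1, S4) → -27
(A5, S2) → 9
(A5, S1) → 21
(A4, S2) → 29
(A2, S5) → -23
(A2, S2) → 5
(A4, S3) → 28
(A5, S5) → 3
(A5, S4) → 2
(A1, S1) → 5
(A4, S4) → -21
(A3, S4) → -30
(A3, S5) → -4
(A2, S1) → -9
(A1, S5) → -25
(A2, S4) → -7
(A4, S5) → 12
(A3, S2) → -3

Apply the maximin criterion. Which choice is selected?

A5

Row minima: A1=-27, A2=-23, A3=-30, A4=-21, A5=-18
Best worst-case = -18 → A5.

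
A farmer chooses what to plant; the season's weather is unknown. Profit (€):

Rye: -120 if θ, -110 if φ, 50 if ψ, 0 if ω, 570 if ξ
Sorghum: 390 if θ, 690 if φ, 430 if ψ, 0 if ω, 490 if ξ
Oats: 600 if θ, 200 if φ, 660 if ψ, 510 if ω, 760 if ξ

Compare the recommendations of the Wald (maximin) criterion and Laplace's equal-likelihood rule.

maximin → Oats; laplace → Oats (agree)

Row minima: Rye=-120, Sorghum=0, Oats=200
Best worst-case = 200 → Oats.
Row averages: Rye=78, Sorghum=400, Oats=546
Highest average = 546 → Oats.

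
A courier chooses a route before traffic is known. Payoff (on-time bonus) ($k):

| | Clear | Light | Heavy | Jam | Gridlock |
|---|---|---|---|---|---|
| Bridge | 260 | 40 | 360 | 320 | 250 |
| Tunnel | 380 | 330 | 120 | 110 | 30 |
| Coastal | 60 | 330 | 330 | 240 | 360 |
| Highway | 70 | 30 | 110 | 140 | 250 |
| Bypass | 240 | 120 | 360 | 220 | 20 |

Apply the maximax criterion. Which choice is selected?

Tunnel

Row maxima: Bridge=360, Tunnel=380, Coastal=360, Highway=250, Bypass=360
Best best-case = 380 → Tunnel.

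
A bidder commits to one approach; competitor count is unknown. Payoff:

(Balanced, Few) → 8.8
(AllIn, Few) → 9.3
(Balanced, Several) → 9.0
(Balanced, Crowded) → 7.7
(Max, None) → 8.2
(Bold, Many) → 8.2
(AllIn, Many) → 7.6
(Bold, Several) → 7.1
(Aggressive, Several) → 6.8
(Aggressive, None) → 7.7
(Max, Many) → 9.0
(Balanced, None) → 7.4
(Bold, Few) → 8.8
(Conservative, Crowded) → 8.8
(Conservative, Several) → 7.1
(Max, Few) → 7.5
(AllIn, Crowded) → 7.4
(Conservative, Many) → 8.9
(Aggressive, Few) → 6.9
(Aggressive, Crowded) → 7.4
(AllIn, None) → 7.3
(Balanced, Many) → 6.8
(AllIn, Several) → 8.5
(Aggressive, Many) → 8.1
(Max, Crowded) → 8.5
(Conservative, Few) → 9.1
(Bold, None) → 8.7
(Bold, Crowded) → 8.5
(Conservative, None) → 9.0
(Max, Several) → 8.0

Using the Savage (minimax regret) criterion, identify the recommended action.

AllIn

Column bests: None=9.0, Few=9.3, Several=9.0, Many=9.0, Crowded=8.8.
Conservative regrets: 0.0, 0.2, 1.9, 0.1, 0.0 → max 1.9
Balanced regrets: 1.6, 0.5, 0.0, 2.2, 1.1 → max 2.2
Aggressive regrets: 1.3, 2.4, 2.2, 0.9, 1.4 → max 2.4
Bold regrets: 0.3, 0.5, 1.9, 0.8, 0.3 → max 1.9
AllIn regrets: 1.7, 0.0, 0.5, 1.4, 1.4 → max 1.7
Max regrets: 0.8, 1.8, 1.0, 0.0, 0.3 → max 1.8
Smallest max regret = 1.7 → AllIn.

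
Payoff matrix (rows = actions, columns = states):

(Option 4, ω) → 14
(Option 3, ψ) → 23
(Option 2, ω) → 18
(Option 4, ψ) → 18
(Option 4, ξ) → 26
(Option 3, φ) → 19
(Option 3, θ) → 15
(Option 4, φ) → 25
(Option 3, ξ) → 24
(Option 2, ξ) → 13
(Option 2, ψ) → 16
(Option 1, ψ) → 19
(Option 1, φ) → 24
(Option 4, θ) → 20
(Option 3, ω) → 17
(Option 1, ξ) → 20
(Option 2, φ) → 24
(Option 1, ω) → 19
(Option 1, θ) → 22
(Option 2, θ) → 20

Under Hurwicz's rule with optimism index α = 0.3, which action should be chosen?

Option 1: 0.3·24 + 0.7·19 = 20.5
Option 2: 0.3·24 + 0.7·13 = 16.3
Option 3: 0.3·24 + 0.7·15 = 17.7
Option 4: 0.3·26 + 0.7·14 = 17.6
Highest Hurwicz score = 20.5 → Option 1.

Option 1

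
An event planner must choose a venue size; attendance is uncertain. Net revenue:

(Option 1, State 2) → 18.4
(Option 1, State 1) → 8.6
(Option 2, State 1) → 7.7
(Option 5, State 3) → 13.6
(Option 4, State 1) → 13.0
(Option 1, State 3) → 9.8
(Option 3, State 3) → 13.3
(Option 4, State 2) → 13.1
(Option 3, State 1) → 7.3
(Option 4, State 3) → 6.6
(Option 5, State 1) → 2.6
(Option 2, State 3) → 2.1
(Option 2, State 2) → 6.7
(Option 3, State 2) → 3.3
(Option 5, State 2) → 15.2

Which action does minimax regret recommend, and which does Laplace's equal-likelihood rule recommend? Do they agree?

minimax regret → Option 1; laplace → Option 1 (agree)

Column bests: State 1=13.0, State 2=18.4, State 3=13.6.
Option 1 regrets: 4.4, 0.0, 3.8 → max 4.4
Option 2 regrets: 5.3, 11.7, 11.5 → max 11.7
Option 3 regrets: 5.7, 15.1, 0.3 → max 15.1
Option 4 regrets: 0.0, 5.3, 7.0 → max 7.0
Option 5 regrets: 10.4, 3.2, 0.0 → max 10.4
Smallest max regret = 4.4 → Option 1.
Row averages: Option 1=184/15, Option 2=5.5, Option 3=239/30, Option 4=10.9, Option 5=157/15
Highest average = 184/15 → Option 1.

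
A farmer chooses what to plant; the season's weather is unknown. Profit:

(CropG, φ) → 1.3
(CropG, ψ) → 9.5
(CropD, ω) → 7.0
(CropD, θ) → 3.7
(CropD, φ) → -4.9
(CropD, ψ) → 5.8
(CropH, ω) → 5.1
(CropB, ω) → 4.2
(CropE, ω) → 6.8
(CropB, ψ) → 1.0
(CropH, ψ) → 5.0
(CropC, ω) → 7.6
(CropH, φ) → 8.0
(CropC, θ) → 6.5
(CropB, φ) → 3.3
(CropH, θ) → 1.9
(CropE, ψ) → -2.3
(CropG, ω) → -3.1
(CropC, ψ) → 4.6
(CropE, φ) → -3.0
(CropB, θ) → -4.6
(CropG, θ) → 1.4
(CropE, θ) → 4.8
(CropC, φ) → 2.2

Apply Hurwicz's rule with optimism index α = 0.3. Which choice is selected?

CropD: 0.3·7.0 + 0.7·(-4.9) = -1.33
CropB: 0.3·4.2 + 0.7·(-4.6) = -1.96
CropC: 0.3·7.6 + 0.7·2.2 = 3.82
CropE: 0.3·6.8 + 0.7·(-3.0) = -0.06
CropH: 0.3·8.0 + 0.7·1.9 = 3.73
CropG: 0.3·9.5 + 0.7·(-3.1) = 0.68
Highest Hurwicz score = 3.82 → CropC.

CropC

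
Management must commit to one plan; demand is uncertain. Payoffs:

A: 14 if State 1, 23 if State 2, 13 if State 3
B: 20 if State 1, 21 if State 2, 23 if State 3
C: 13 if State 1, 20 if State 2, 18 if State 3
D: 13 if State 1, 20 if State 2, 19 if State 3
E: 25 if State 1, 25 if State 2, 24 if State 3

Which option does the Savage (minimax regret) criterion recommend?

Column bests: State 1=25, State 2=25, State 3=24.
A regrets: 11, 2, 11 → max 11
B regrets: 5, 4, 1 → max 5
C regrets: 12, 5, 6 → max 12
D regrets: 12, 5, 5 → max 12
E regrets: 0, 0, 0 → max 0
Smallest max regret = 0 → E.

E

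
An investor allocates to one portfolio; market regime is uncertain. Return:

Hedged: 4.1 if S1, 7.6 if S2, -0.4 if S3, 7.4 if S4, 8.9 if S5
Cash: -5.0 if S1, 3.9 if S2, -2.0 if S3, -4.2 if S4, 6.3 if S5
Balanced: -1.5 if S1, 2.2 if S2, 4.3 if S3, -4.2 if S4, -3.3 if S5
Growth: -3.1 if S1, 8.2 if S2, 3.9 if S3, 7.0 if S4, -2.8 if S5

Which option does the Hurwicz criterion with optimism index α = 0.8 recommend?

Hedged: 0.8·8.9 + 0.2·(-0.4) = 7.04
Cash: 0.8·6.3 + 0.2·(-5.0) = 4.04
Balanced: 0.8·4.3 + 0.2·(-4.2) = 2.6
Growth: 0.8·8.2 + 0.2·(-3.1) = 5.94
Highest Hurwicz score = 7.04 → Hedged.

Hedged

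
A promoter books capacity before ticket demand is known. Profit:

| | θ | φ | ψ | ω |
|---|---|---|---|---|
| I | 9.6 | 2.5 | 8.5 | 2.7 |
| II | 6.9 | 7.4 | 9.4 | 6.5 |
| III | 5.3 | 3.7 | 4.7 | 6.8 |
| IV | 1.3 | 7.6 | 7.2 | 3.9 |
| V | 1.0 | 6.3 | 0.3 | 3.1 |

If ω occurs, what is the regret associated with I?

4.1

Best payoff under ω is 6.8.
Regret = 6.8 − 2.7 = 4.1.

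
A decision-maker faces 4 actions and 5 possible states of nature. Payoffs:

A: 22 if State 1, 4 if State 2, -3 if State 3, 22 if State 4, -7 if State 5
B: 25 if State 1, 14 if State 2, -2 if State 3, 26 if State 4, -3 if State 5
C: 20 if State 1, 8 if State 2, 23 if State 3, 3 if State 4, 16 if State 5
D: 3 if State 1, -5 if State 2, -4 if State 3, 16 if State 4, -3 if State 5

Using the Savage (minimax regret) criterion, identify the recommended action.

C

Column bests: State 1=25, State 2=14, State 3=23, State 4=26, State 5=16.
A regrets: 3, 10, 26, 4, 23 → max 26
B regrets: 0, 0, 25, 0, 19 → max 25
C regrets: 5, 6, 0, 23, 0 → max 23
D regrets: 22, 19, 27, 10, 19 → max 27
Smallest max regret = 23 → C.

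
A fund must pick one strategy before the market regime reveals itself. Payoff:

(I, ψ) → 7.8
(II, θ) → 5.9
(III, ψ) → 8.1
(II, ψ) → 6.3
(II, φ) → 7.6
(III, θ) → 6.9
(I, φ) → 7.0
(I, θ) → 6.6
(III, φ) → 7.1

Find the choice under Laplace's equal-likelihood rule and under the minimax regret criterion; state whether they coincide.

laplace → III; minimax regret → III (agree)

Row averages: I=107/15, II=6.6, III=221/30
Highest average = 221/30 → III.
Column bests: θ=6.9, φ=7.6, ψ=8.1.
I regrets: 0.3, 0.6, 0.3 → max 0.6
II regrets: 1.0, 0.0, 1.8 → max 1.8
III regrets: 0.0, 0.5, 0.0 → max 0.5
Smallest max regret = 0.5 → III.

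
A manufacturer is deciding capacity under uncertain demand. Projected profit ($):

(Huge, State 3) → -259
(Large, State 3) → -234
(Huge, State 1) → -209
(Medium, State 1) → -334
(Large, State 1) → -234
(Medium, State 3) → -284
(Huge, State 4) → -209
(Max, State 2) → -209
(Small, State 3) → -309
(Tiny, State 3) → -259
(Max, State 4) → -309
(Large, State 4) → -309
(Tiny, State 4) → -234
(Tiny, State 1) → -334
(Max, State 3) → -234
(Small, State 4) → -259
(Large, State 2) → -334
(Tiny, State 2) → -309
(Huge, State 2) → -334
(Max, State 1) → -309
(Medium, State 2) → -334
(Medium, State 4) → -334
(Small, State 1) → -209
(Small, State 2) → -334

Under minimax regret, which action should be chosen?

Max

Column bests: State 1=-209, State 2=-209, State 3=-234, State 4=-209.
Tiny regrets: 125, 100, 25, 25 → max 125
Small regrets: 0, 125, 75, 50 → max 125
Medium regrets: 125, 125, 50, 125 → max 125
Large regrets: 25, 125, 0, 100 → max 125
Huge regrets: 0, 125, 25, 0 → max 125
Max regrets: 100, 0, 0, 100 → max 100
Smallest max regret = 100 → Max.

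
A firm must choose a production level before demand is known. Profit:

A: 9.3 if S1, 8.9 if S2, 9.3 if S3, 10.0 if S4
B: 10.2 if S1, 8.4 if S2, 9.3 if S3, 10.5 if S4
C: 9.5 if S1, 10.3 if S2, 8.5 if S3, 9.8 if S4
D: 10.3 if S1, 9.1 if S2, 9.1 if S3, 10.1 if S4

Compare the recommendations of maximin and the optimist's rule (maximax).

maximin → D; maximax → B (disagree)

Row minima: A=8.9, B=8.4, C=8.5, D=9.1
Best worst-case = 9.1 → D.
Row maxima: A=10.0, B=10.5, C=10.3, D=10.3
Best best-case = 10.5 → B.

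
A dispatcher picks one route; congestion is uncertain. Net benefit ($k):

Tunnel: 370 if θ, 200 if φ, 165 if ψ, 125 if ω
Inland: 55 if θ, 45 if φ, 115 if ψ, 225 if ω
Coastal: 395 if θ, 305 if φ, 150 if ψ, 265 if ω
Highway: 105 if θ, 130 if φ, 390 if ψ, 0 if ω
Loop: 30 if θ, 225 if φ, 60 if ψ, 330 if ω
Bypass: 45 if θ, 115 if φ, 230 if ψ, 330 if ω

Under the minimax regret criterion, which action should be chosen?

Column bests: θ=395, φ=305, ψ=390, ω=330.
Tunnel regrets: 25, 105, 225, 205 → max 225
Inland regrets: 340, 260, 275, 105 → max 340
Coastal regrets: 0, 0, 240, 65 → max 240
Highway regrets: 290, 175, 0, 330 → max 330
Loop regrets: 365, 80, 330, 0 → max 365
Bypass regrets: 350, 190, 160, 0 → max 350
Smallest max regret = 225 → Tunnel.

Tunnel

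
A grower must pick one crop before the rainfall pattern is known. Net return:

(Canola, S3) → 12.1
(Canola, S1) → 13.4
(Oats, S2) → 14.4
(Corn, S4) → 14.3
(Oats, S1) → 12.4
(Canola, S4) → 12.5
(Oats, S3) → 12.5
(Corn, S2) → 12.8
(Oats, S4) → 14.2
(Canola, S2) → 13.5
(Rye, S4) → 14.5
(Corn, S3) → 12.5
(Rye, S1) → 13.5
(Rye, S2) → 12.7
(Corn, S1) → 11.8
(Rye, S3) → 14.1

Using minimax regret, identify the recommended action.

Column bests: S1=13.5, S2=14.4, S3=14.1, S4=14.5.
Corn regrets: 1.7, 1.6, 1.6, 0.2 → max 1.7
Canola regrets: 0.1, 0.9, 2.0, 2.0 → max 2.0
Rye regrets: 0.0, 1.7, 0.0, 0.0 → max 1.7
Oats regrets: 1.1, 0.0, 1.6, 0.3 → max 1.6
Smallest max regret = 1.6 → Oats.

Oats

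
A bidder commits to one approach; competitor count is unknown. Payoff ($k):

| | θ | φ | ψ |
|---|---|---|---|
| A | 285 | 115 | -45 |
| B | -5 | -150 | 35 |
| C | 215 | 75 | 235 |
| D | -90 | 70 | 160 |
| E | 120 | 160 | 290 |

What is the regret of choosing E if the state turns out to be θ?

165

Best payoff under θ is 285.
Regret = 285 − 120 = 165.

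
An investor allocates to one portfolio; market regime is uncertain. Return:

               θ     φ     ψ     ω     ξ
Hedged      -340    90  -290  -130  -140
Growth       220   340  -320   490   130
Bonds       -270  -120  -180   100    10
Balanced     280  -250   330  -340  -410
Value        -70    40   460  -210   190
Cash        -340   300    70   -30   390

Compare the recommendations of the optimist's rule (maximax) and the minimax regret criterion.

Row maxima: Hedged=90, Growth=490, Bonds=100, Balanced=330, Value=460, Cash=390
Best best-case = 490 → Growth.
Column bests: θ=280, φ=340, ψ=460, ω=490, ξ=390.
Hedged regrets: 620, 250, 750, 620, 530 → max 750
Growth regrets: 60, 0, 780, 0, 260 → max 780
Bonds regrets: 550, 460, 640, 390, 380 → max 640
Balanced regrets: 0, 590, 130, 830, 800 → max 830
Value regrets: 350, 300, 0, 700, 200 → max 700
Cash regrets: 620, 40, 390, 520, 0 → max 620
Smallest max regret = 620 → Cash.

maximax → Growth; minimax regret → Cash (disagree)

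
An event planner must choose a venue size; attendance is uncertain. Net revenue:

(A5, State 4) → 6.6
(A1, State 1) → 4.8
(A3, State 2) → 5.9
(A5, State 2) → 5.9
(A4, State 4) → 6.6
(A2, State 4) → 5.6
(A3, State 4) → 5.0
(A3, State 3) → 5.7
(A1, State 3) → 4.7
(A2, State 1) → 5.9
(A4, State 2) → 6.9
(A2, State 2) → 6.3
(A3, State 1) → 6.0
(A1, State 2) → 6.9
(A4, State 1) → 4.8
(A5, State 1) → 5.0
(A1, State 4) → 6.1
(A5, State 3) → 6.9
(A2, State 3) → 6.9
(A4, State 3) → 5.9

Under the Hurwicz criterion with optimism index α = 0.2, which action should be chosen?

A2

A1: 0.2·6.9 + 0.8·4.7 = 5.14
A2: 0.2·6.9 + 0.8·5.6 = 5.86
A3: 0.2·6.0 + 0.8·5.0 = 5.2
A4: 0.2·6.9 + 0.8·4.8 = 5.22
A5: 0.2·6.9 + 0.8·5.0 = 5.38
Highest Hurwicz score = 5.86 → A2.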